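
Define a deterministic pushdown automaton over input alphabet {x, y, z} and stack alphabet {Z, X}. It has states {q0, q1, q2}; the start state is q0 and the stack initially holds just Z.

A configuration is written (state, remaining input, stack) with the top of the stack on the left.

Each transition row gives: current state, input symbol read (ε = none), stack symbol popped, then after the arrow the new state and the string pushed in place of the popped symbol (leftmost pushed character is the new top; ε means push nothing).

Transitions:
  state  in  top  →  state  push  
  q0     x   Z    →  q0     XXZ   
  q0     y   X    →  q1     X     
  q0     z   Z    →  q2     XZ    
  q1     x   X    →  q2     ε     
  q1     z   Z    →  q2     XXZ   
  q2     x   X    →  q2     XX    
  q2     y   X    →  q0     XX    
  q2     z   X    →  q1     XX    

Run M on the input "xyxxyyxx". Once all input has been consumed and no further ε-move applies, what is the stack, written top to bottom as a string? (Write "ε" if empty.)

(q0, xyxxyyxx, Z) ⊢ (q0, yxxyyxx, XXZ) ⊢ (q1, xxyyxx, XXZ) ⊢ (q2, xyyxx, XZ) ⊢ (q2, yyxx, XXZ) ⊢ (q0, yxx, XXXZ) ⊢ (q1, xx, XXXZ) ⊢ (q2, x, XXZ) ⊢ (q2, ε, XXXZ)
All input consumed in state q2 with stack XXXZ.

XXXZ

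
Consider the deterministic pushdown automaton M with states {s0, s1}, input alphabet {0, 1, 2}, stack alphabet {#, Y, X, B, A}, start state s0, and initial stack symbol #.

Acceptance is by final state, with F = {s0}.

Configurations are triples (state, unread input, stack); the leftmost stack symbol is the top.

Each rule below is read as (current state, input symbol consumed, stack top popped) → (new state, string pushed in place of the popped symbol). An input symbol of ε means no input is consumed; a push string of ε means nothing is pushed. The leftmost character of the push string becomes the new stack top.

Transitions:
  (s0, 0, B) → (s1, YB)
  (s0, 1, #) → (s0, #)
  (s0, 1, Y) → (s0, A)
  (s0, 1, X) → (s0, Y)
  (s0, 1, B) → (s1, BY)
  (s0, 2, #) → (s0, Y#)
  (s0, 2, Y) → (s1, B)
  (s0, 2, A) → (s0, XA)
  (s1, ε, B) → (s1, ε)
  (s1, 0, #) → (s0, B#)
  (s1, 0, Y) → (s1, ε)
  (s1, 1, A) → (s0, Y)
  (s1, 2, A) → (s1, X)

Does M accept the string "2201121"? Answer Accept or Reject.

Reject

(s0, 2201121, #)
  read 2, top #: go to s0, push Y# → (s0, 201121, Y#)
  read 2, top Y: go to s1, push B → (s1, 01121, B#)
  ε-move, top B: go to s1, push ε → (s1, 01121, #)
  read 0, top #: go to s0, push B# → (s0, 1121, B#)
  read 1, top B: go to s1, push BY → (s1, 121, BY#)
  ε-move, top B: go to s1, push ε → (s1, 121, Y#)
No transition applies at (s1, 121, Y#); input not fully consumed.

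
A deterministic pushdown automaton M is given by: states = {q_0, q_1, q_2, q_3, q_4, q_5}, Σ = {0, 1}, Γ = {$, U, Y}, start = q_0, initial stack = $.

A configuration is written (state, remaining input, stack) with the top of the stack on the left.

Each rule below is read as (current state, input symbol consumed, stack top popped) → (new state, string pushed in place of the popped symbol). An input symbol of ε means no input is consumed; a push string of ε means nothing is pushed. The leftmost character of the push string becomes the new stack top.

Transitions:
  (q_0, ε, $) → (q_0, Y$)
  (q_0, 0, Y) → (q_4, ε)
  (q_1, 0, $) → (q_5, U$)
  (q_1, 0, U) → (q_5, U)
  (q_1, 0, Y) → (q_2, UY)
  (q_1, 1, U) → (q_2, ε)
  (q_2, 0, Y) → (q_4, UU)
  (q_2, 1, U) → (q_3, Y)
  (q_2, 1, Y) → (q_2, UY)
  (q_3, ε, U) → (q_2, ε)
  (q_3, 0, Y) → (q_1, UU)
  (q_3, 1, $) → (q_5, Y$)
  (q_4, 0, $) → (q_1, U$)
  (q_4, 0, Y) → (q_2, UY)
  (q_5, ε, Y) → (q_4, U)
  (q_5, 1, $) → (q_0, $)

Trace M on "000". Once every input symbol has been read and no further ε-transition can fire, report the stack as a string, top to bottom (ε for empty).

U$

(q_0, 000, $)
  ε-move, top $: go to q_0, push Y$ → (q_0, 000, Y$)
  read 0, top Y: go to q_4, push ε → (q_4, 00, $)
  read 0, top $: go to q_1, push U$ → (q_1, 0, U$)
  read 0, top U: go to q_5, push U → (q_5, ε, U$)
All input consumed in state q_5 with stack U$.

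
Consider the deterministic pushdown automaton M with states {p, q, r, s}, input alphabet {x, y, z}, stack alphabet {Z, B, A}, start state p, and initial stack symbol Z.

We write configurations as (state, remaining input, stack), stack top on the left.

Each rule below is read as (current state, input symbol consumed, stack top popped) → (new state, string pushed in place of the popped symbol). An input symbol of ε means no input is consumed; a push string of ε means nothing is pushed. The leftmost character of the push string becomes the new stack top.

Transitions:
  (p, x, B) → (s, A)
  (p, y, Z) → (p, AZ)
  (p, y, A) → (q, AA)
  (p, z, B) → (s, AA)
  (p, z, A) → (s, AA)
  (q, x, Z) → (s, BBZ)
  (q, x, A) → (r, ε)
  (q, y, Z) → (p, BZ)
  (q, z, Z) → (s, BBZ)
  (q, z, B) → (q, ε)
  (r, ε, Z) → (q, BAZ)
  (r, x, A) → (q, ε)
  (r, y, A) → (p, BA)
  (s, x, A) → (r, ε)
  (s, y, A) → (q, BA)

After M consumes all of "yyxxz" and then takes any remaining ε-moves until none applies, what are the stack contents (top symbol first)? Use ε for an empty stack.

BBZ

(p, yyxxz, Z)
  read y, top Z: go to p, push AZ → (p, yxxz, AZ)
  read y, top A: go to q, push AA → (q, xxz, AAZ)
  read x, top A: go to r, push ε → (r, xz, AZ)
  read x, top A: go to q, push ε → (q, z, Z)
  read z, top Z: go to s, push BBZ → (s, ε, BBZ)
All input consumed in state s with stack BBZ.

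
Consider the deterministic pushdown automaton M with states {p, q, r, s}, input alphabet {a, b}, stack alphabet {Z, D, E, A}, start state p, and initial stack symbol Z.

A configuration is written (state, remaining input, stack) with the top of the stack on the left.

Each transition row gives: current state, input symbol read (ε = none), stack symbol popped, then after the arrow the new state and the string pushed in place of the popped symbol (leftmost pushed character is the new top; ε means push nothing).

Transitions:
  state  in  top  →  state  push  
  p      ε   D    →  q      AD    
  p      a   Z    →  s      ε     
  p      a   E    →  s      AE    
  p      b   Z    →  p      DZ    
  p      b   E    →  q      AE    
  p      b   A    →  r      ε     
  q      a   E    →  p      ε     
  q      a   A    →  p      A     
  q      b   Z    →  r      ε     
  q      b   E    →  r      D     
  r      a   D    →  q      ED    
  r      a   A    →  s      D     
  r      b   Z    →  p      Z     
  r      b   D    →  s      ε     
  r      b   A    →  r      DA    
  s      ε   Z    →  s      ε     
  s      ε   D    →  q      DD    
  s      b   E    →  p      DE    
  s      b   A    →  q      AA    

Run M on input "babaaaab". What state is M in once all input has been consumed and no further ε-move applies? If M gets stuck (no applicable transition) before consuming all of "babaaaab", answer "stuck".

stuck

(p, babaaaab, Z)
  read b, top Z: go to p, push DZ → (p, abaaaab, DZ)
  ε-move, top D: go to q, push AD → (q, abaaaab, ADZ)
  read a, top A: go to p, push A → (p, baaaab, ADZ)
  read b, top A: go to r, push ε → (r, aaaab, DZ)
  read a, top D: go to q, push ED → (q, aaab, EDZ)
  read a, top E: go to p, push ε → (p, aab, DZ)
  ε-move, top D: go to q, push AD → (q, aab, ADZ)
  read a, top A: go to p, push A → (p, ab, ADZ)
No transition for (p, a, top A); M blocks with input ab remaining.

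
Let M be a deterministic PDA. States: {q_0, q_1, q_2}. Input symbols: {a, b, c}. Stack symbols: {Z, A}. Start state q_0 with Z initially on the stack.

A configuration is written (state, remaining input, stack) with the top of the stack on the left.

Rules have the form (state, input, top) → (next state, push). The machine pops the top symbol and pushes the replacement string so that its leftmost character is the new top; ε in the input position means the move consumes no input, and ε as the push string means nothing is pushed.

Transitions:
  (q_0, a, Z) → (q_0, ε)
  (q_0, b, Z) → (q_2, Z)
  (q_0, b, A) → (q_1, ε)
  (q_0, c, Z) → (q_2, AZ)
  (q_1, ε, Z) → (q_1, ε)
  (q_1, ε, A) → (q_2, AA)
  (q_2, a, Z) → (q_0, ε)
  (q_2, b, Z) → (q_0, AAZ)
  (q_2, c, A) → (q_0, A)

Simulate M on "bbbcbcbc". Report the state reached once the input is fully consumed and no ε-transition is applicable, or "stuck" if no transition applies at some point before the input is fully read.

q_0

(q_0, bbbcbcbc, Z)
  read b, top Z: go to q_2, push Z → (q_2, bbcbcbc, Z)
  read b, top Z: go to q_0, push AAZ → (q_0, bcbcbc, AAZ)
  read b, top A: go to q_1, push ε → (q_1, cbcbc, AZ)
  ε-move, top A: go to q_2, push AA → (q_2, cbcbc, AAZ)
  read c, top A: go to q_0, push A → (q_0, bcbc, AAZ)
  read b, top A: go to q_1, push ε → (q_1, cbc, AZ)
  ε-move, top A: go to q_2, push AA → (q_2, cbc, AAZ)
  read c, top A: go to q_0, push A → (q_0, bc, AAZ)
  read b, top A: go to q_1, push ε → (q_1, c, AZ)
  ε-move, top A: go to q_2, push AA → (q_2, c, AAZ)
  read c, top A: go to q_0, push A → (q_0, ε, AAZ)
All input consumed; M is in state q_0.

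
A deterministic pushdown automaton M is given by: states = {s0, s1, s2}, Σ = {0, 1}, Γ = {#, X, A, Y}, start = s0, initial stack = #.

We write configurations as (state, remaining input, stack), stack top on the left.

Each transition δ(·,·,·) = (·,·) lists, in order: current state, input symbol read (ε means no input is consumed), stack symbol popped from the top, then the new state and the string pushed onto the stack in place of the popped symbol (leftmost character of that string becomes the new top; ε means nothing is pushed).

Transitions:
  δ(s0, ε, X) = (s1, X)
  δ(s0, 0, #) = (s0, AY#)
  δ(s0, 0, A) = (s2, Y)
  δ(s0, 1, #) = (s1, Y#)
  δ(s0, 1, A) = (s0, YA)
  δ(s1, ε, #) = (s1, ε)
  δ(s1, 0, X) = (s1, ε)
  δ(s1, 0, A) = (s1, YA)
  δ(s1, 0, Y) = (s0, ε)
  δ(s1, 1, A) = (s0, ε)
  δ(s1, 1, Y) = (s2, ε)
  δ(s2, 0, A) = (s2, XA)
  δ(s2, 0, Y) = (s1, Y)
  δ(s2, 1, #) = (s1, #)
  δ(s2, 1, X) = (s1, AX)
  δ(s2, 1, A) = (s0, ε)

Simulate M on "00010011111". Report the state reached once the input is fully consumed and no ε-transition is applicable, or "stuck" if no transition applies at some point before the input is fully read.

stuck

(s0, 00010011111, #)
  read 0, top #: go to s0, push AY# → (s0, 0010011111, AY#)
  read 0, top A: go to s2, push Y → (s2, 010011111, YY#)
  read 0, top Y: go to s1, push Y → (s1, 10011111, YY#)
  read 1, top Y: go to s2, push ε → (s2, 0011111, Y#)
  read 0, top Y: go to s1, push Y → (s1, 011111, Y#)
  read 0, top Y: go to s0, push ε → (s0, 11111, #)
  read 1, top #: go to s1, push Y# → (s1, 1111, Y#)
  read 1, top Y: go to s2, push ε → (s2, 111, #)
  read 1, top #: go to s1, push # → (s1, 11, #)
  ε-move, top #: go to s1, push ε → (s1, 11, ε)
No transition for (s1, 1, top ε); M blocks with input 11 remaining.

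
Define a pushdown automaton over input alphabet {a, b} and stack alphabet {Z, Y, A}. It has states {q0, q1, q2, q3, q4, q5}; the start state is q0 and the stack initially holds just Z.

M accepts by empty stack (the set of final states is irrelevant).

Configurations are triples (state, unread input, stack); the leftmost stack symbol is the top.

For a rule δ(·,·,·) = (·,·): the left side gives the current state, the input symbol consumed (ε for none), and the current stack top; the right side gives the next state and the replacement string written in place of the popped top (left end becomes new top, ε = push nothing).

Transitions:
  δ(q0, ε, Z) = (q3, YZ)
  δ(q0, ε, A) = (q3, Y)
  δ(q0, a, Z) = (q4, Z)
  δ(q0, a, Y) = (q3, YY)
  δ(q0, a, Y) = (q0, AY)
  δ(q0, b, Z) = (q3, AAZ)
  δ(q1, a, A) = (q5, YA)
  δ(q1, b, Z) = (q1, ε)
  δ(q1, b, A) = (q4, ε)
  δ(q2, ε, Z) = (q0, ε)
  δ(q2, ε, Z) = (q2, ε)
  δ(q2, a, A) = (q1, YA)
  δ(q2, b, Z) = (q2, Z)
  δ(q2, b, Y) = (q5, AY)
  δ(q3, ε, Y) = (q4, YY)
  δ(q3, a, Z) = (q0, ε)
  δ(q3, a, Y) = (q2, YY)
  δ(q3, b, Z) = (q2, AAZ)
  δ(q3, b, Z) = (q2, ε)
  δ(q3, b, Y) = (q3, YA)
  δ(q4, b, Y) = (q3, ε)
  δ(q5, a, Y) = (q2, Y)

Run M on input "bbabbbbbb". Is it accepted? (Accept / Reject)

No computation consumes all input and empties the stack.

Reject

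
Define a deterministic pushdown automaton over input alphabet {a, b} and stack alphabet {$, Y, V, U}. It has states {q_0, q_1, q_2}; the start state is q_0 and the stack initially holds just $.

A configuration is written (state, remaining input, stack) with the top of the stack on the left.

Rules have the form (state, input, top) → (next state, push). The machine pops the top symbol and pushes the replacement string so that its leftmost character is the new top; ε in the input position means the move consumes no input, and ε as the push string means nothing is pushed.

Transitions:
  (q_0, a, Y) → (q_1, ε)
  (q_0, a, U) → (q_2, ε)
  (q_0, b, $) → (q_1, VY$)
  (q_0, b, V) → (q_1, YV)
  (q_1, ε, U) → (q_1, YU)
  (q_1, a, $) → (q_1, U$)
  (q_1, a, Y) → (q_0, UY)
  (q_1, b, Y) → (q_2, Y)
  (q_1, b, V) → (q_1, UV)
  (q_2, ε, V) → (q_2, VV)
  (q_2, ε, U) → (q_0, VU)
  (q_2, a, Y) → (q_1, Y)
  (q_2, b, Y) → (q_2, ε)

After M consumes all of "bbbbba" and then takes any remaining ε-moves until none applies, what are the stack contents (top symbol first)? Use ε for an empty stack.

UYVUVY$

(q_0, bbbbba, $)
  read b, top $: go to q_1, push VY$ → (q_1, bbbba, VY$)
  read b, top V: go to q_1, push UV → (q_1, bbba, UVY$)
  ε-move, top U: go to q_1, push YU → (q_1, bbba, YUVY$)
  read b, top Y: go to q_2, push Y → (q_2, bba, YUVY$)
  read b, top Y: go to q_2, push ε → (q_2, ba, UVY$)
  ε-move, top U: go to q_0, push VU → (q_0, ba, VUVY$)
  read b, top V: go to q_1, push YV → (q_1, a, YVUVY$)
  read a, top Y: go to q_0, push UY → (q_0, ε, UYVUVY$)
All input consumed in state q_0 with stack UYVUVY$.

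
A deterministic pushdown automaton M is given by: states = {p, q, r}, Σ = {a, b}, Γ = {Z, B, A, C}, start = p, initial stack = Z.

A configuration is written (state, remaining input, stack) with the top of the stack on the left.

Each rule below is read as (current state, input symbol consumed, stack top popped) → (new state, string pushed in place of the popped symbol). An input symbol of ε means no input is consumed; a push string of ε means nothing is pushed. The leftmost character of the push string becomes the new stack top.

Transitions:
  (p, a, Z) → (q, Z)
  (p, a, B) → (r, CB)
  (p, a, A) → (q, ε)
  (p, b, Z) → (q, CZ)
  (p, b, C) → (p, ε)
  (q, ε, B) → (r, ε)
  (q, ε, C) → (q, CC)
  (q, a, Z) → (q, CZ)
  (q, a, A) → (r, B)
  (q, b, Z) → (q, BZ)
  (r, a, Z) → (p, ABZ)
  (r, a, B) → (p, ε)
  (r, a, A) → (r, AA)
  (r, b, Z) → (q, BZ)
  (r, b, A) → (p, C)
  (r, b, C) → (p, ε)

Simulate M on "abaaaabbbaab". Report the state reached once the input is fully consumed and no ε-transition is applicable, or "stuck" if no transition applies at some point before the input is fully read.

(p, abaaaabbbaab, Z)
  read a, top Z: go to q, push Z → (q, baaaabbbaab, Z)
  read b, top Z: go to q, push BZ → (q, aaaabbbaab, BZ)
  ε-move, top B: go to r, push ε → (r, aaaabbbaab, Z)
  read a, top Z: go to p, push ABZ → (p, aaabbbaab, ABZ)
  read a, top A: go to q, push ε → (q, aabbbaab, BZ)
  ε-move, top B: go to r, push ε → (r, aabbbaab, Z)
  read a, top Z: go to p, push ABZ → (p, abbbaab, ABZ)
  read a, top A: go to q, push ε → (q, bbbaab, BZ)
  ε-move, top B: go to r, push ε → (r, bbbaab, Z)
  read b, top Z: go to q, push BZ → (q, bbaab, BZ)
  ε-move, top B: go to r, push ε → (r, bbaab, Z)
  read b, top Z: go to q, push BZ → (q, baab, BZ)
  ε-move, top B: go to r, push ε → (r, baab, Z)
  read b, top Z: go to q, push BZ → (q, aab, BZ)
  ε-move, top B: go to r, push ε → (r, aab, Z)
  read a, top Z: go to p, push ABZ → (p, ab, ABZ)
  read a, top A: go to q, push ε → (q, b, BZ)
  ε-move, top B: go to r, push ε → (r, b, Z)
  read b, top Z: go to q, push BZ → (q, ε, BZ)
  ε-move, top B: go to r, push ε → (r, ε, Z)
All input consumed; M is in state r.

r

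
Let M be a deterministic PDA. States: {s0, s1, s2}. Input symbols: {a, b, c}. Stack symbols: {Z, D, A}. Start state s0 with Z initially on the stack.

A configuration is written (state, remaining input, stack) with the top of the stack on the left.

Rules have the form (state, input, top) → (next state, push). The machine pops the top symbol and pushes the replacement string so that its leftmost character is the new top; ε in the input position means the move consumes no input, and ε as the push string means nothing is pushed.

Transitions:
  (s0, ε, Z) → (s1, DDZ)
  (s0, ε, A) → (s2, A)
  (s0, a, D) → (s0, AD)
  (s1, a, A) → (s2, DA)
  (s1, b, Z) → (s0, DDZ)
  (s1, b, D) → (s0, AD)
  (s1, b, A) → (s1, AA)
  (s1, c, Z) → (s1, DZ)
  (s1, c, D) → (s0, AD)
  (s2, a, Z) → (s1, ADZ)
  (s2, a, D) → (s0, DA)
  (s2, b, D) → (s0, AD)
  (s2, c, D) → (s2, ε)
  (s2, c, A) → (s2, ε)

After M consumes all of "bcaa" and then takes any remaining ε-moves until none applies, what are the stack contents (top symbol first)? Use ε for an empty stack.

ADADZ

(s0, bcaa, Z) ⊢ (s1, bcaa, DDZ) ⊢ (s0, caa, ADDZ) ⊢ (s2, caa, ADDZ) ⊢ (s2, aa, DDZ) ⊢ (s0, a, DADZ) ⊢ (s0, ε, ADADZ) ⊢ (s2, ε, ADADZ)
All input consumed in state s2 with stack ADADZ.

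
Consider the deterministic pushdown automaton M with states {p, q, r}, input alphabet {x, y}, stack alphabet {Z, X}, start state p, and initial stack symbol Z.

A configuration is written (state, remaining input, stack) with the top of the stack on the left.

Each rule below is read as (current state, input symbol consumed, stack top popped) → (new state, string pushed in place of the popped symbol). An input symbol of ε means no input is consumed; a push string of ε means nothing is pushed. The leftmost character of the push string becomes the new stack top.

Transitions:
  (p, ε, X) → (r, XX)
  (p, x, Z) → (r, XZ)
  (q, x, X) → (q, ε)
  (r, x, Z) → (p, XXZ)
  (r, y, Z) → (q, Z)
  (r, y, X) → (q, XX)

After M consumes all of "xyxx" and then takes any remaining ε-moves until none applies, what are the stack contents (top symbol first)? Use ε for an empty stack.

Z

(p, xyxx, Z) ⊢ (r, yxx, XZ) ⊢ (q, xx, XXZ) ⊢ (q, x, XZ) ⊢ (q, ε, Z)
All input consumed in state q with stack Z.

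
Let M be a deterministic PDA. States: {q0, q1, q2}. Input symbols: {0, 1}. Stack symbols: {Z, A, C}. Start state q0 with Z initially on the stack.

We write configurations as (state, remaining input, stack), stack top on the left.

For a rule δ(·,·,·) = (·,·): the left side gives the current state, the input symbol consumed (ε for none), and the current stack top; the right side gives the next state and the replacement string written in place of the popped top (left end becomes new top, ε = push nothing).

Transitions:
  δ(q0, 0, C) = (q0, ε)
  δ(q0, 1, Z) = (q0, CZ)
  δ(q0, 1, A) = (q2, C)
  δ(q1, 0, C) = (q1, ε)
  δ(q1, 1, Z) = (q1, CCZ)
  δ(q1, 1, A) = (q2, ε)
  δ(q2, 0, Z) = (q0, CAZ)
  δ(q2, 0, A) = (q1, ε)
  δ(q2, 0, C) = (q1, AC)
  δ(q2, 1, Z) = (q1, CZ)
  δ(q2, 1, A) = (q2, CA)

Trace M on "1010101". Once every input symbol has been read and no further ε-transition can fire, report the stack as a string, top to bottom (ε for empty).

CZ

(q0, 1010101, Z) ⊢ (q0, 010101, CZ) ⊢ (q0, 10101, Z) ⊢ (q0, 0101, CZ) ⊢ (q0, 101, Z) ⊢ (q0, 01, CZ) ⊢ (q0, 1, Z) ⊢ (q0, ε, CZ)
All input consumed in state q0 with stack CZ.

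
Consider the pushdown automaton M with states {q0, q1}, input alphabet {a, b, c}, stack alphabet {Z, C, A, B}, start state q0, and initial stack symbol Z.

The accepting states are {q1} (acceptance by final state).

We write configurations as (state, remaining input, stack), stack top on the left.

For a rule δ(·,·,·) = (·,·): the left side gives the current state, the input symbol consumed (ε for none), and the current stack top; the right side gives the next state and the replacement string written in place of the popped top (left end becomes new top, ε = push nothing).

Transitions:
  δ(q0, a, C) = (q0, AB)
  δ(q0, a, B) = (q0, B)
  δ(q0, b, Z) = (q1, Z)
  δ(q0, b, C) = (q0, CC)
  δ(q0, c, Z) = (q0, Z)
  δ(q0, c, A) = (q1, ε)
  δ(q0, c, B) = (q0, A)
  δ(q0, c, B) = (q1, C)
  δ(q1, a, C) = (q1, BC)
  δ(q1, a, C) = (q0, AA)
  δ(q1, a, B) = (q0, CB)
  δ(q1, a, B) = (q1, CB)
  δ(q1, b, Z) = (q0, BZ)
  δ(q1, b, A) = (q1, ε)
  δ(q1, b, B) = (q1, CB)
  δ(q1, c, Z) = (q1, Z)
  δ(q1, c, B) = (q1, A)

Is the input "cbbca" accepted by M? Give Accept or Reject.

Accept

One accepting computation: (q0, cbbca, Z) ⊢ (q0, bbca, Z) ⊢ (q1, bca, Z) ⊢ (q0, ca, BZ) ⊢ (q1, a, CZ) ⊢ (q1, ε, BCZ)
All input consumed and state q1 ∈ F.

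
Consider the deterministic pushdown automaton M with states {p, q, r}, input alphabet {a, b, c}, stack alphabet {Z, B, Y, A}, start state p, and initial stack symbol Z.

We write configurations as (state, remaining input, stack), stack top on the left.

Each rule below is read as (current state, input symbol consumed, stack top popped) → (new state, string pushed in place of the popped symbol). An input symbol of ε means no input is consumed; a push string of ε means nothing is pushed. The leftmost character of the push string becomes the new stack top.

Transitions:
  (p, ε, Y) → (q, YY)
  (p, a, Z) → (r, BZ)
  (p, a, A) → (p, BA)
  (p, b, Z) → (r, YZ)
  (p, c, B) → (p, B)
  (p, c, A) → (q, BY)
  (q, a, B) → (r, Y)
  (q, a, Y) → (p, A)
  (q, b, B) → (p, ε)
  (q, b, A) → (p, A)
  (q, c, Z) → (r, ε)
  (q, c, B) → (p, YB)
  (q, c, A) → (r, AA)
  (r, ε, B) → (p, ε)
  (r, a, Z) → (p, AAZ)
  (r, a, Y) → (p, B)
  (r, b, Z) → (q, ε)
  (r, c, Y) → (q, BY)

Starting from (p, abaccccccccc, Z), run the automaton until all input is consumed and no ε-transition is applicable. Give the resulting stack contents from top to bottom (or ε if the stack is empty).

BZ

(p, abaccccccccc, Z)
  read a, top Z: go to r, push BZ → (r, baccccccccc, BZ)
  ε-move, top B: go to p, push ε → (p, baccccccccc, Z)
  read b, top Z: go to r, push YZ → (r, accccccccc, YZ)
  read a, top Y: go to p, push B → (p, ccccccccc, BZ)
  read c, top B: go to p, push B → (p, cccccccc, BZ)
  read c, top B: go to p, push B → (p, ccccccc, BZ)
  read c, top B: go to p, push B → (p, cccccc, BZ)
  read c, top B: go to p, push B → (p, ccccc, BZ)
  read c, top B: go to p, push B → (p, cccc, BZ)
  read c, top B: go to p, push B → (p, ccc, BZ)
  read c, top B: go to p, push B → (p, cc, BZ)
  read c, top B: go to p, push B → (p, c, BZ)
  read c, top B: go to p, push B → (p, ε, BZ)
All input consumed in state p with stack BZ.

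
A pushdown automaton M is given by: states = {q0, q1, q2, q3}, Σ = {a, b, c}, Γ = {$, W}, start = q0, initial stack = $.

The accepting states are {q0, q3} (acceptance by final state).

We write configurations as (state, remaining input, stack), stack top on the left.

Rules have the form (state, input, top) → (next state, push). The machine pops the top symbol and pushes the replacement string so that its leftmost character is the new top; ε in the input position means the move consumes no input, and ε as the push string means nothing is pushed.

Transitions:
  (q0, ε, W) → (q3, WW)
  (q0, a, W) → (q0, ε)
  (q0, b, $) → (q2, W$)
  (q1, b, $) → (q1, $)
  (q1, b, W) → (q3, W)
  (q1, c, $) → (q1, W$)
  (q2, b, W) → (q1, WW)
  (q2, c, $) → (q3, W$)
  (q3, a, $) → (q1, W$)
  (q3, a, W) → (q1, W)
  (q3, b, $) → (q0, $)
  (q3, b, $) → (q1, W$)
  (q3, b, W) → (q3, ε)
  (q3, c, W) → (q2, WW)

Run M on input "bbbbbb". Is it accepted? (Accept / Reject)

One accepting computation: (q0, bbbbbb, $) ⊢ (q2, bbbbb, W$) ⊢ (q1, bbbb, WW$) ⊢ (q3, bbb, WW$) ⊢ (q3, bb, W$) ⊢ (q3, b, $) ⊢ (q0, ε, $)
All input consumed and state q0 ∈ F.

Accept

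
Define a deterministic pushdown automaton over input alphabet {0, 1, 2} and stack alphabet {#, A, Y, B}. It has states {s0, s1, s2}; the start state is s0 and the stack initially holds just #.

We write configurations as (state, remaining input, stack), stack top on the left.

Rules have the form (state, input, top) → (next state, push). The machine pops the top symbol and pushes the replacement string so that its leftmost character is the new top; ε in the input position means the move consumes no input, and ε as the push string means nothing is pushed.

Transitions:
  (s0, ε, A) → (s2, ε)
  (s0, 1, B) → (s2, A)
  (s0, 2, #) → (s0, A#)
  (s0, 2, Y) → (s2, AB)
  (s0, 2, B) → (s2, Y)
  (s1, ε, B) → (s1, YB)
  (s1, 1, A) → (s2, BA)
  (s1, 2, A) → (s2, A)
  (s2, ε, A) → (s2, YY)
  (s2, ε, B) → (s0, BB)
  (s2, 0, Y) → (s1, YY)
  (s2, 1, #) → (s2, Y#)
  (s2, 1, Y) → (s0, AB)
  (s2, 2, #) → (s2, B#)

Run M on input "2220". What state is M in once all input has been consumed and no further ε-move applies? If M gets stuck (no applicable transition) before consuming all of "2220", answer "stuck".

s1

(s0, 2220, #) ⊢ (s0, 220, A#) ⊢ (s2, 220, #) ⊢ (s2, 20, B#) ⊢ (s0, 20, BB#) ⊢ (s2, 0, YB#) ⊢ (s1, ε, YYB#)
All input consumed; M is in state s1.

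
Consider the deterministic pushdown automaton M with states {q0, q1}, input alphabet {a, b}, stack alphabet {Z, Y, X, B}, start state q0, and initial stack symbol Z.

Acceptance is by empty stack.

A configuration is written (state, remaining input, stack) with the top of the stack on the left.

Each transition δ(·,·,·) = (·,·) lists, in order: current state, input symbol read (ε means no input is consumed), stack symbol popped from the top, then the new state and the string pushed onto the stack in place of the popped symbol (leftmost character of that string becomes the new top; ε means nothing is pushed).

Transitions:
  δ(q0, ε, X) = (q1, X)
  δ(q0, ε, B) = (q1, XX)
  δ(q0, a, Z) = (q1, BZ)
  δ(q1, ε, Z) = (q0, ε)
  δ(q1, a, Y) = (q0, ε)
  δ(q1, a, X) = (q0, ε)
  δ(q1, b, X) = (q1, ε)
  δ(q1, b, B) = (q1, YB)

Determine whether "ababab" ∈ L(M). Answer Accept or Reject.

Reject

(q0, ababab, Z)
  read a, top Z: go to q1, push BZ → (q1, babab, BZ)
  read b, top B: go to q1, push YB → (q1, abab, YBZ)
  read a, top Y: go to q0, push ε → (q0, bab, BZ)
  ε-move, top B: go to q1, push XX → (q1, bab, XXZ)
  read b, top X: go to q1, push ε → (q1, ab, XZ)
  read a, top X: go to q0, push ε → (q0, b, Z)
No transition applies at (q0, b, Z); input not fully consumed.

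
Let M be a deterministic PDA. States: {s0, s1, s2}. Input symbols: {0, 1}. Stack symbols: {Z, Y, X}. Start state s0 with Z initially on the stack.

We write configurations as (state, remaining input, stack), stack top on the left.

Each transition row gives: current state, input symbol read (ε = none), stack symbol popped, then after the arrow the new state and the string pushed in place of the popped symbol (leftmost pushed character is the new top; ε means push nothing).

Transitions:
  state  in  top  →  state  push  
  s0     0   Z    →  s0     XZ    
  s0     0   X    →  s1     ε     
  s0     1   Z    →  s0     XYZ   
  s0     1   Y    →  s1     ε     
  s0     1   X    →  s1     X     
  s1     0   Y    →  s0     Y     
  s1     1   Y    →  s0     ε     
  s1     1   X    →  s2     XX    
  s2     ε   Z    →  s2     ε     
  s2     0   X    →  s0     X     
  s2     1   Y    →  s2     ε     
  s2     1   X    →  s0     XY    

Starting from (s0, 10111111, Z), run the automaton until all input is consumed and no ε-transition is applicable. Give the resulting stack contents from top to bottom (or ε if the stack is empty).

XYXYZ

(s0, 10111111, Z)
  read 1, top Z: go to s0, push XYZ → (s0, 0111111, XYZ)
  read 0, top X: go to s1, push ε → (s1, 111111, YZ)
  read 1, top Y: go to s0, push ε → (s0, 11111, Z)
  read 1, top Z: go to s0, push XYZ → (s0, 1111, XYZ)
  read 1, top X: go to s1, push X → (s1, 111, XYZ)
  read 1, top X: go to s2, push XX → (s2, 11, XXYZ)
  read 1, top X: go to s0, push XY → (s0, 1, XYXYZ)
  read 1, top X: go to s1, push X → (s1, ε, XYXYZ)
All input consumed in state s1 with stack XYXYZ.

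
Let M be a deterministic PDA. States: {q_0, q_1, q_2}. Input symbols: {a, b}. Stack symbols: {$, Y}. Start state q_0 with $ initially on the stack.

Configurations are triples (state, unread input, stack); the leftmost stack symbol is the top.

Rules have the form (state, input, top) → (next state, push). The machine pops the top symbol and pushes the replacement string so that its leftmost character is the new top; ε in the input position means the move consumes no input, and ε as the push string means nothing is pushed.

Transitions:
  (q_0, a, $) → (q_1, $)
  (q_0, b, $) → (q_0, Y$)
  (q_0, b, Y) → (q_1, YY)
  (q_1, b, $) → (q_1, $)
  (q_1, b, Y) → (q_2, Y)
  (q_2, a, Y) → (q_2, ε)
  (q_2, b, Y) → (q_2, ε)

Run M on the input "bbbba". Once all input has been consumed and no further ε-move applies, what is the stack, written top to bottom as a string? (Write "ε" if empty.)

$

(q_0, bbbba, $)
  read b, top $: go to q_0, push Y$ → (q_0, bbba, Y$)
  read b, top Y: go to q_1, push YY → (q_1, bba, YY$)
  read b, top Y: go to q_2, push Y → (q_2, ba, YY$)
  read b, top Y: go to q_2, push ε → (q_2, a, Y$)
  read a, top Y: go to q_2, push ε → (q_2, ε, $)
All input consumed in state q_2 with stack $.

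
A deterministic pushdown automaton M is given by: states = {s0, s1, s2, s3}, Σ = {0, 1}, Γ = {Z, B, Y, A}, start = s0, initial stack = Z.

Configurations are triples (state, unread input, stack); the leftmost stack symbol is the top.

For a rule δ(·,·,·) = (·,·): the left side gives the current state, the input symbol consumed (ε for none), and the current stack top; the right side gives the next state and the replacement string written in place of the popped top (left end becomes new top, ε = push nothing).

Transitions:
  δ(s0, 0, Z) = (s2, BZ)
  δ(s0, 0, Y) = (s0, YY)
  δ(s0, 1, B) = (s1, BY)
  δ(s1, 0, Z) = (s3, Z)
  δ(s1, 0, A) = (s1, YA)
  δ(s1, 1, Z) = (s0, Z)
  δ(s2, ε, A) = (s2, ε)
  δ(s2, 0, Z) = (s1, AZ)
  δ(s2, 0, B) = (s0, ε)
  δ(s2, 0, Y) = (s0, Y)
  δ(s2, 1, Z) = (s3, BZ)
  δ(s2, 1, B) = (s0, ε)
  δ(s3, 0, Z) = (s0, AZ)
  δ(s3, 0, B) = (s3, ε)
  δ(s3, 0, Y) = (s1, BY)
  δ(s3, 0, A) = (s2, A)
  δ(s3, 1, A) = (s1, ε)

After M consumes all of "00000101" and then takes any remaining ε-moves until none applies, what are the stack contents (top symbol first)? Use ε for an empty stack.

(s0, 00000101, Z)
  read 0, top Z: go to s2, push BZ → (s2, 0000101, BZ)
  read 0, top B: go to s0, push ε → (s0, 000101, Z)
  read 0, top Z: go to s2, push BZ → (s2, 00101, BZ)
  read 0, top B: go to s0, push ε → (s0, 0101, Z)
  read 0, top Z: go to s2, push BZ → (s2, 101, BZ)
  read 1, top B: go to s0, push ε → (s0, 01, Z)
  read 0, top Z: go to s2, push BZ → (s2, 1, BZ)
  read 1, top B: go to s0, push ε → (s0, ε, Z)
All input consumed in state s0 with stack Z.

Z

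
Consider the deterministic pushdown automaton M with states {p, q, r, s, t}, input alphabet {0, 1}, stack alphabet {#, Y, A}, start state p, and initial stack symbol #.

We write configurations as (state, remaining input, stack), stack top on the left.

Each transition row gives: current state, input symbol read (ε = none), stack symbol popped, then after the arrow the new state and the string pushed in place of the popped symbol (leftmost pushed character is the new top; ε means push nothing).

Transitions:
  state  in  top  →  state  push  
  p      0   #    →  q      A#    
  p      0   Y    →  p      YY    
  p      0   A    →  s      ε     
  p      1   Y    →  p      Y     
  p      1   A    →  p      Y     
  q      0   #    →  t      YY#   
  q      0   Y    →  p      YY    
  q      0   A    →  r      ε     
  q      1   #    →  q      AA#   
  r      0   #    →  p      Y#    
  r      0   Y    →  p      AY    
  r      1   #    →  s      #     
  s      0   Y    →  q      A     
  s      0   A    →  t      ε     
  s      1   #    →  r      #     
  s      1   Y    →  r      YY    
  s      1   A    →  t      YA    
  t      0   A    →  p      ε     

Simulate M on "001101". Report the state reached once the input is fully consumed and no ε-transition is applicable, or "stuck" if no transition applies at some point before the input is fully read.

p

(p, 001101, #)
  read 0, top #: go to q, push A# → (q, 01101, A#)
  read 0, top A: go to r, push ε → (r, 1101, #)
  read 1, top #: go to s, push # → (s, 101, #)
  read 1, top #: go to r, push # → (r, 01, #)
  read 0, top #: go to p, push Y# → (p, 1, Y#)
  read 1, top Y: go to p, push Y → (p, ε, Y#)
All input consumed; M is in state p.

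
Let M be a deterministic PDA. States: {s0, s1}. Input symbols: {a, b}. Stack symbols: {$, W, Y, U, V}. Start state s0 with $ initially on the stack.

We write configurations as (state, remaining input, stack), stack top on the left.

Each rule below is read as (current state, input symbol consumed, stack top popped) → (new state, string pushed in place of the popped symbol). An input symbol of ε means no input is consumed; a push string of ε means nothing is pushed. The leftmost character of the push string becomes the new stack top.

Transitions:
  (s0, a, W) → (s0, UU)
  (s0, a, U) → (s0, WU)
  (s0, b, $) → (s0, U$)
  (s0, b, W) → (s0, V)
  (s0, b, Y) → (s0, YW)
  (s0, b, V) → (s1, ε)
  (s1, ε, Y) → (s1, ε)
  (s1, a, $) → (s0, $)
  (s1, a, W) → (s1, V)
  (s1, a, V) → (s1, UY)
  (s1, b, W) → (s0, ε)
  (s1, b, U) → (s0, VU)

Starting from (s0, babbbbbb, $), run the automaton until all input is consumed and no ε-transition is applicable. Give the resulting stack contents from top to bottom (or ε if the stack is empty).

U$

(s0, babbbbbb, $)
  read b, top $: go to s0, push U$ → (s0, abbbbbb, U$)
  read a, top U: go to s0, push WU → (s0, bbbbbb, WU$)
  read b, top W: go to s0, push V → (s0, bbbbb, VU$)
  read b, top V: go to s1, push ε → (s1, bbbb, U$)
  read b, top U: go to s0, push VU → (s0, bbb, VU$)
  read b, top V: go to s1, push ε → (s1, bb, U$)
  read b, top U: go to s0, push VU → (s0, b, VU$)
  read b, top V: go to s1, push ε → (s1, ε, U$)
All input consumed in state s1 with stack U$.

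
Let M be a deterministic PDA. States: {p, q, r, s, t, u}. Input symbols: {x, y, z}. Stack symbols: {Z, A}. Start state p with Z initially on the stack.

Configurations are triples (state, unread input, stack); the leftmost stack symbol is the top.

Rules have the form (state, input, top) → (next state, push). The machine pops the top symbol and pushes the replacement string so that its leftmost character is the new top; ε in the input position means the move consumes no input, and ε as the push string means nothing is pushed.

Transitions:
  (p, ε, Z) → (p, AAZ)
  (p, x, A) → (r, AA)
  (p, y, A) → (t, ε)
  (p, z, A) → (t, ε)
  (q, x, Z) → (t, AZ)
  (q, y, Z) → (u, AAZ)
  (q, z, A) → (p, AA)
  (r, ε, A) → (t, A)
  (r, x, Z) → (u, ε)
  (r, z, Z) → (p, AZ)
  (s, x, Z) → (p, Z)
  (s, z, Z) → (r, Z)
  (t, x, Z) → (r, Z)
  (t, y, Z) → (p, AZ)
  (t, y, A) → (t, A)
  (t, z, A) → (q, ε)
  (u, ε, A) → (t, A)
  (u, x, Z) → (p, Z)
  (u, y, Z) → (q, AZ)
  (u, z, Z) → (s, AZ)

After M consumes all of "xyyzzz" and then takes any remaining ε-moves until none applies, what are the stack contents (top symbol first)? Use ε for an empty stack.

(p, xyyzzz, Z) ⊢ (p, xyyzzz, AAZ) ⊢ (r, yyzzz, AAAZ) ⊢ (t, yyzzz, AAAZ) ⊢ (t, yzzz, AAAZ) ⊢ (t, zzz, AAAZ) ⊢ (q, zz, AAZ) ⊢ (p, z, AAAZ) ⊢ (t, ε, AAZ)
All input consumed in state t with stack AAZ.

AAZ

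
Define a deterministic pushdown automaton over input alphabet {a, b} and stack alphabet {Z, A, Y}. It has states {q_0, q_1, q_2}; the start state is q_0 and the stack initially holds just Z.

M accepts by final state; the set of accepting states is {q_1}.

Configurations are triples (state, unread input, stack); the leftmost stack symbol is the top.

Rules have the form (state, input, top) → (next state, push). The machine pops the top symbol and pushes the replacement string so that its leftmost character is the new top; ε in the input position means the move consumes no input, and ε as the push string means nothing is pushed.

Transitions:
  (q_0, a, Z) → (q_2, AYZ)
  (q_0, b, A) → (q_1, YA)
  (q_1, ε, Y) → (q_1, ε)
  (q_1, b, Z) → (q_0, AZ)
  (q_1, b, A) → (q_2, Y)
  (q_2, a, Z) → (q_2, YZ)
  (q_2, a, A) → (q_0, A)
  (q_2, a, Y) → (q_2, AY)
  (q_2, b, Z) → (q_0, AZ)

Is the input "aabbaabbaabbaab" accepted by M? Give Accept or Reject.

Accept

(q_0, aabbaabbaabbaab, Z)
  read a, top Z: go to q_2, push AYZ → (q_2, abbaabbaabbaab, AYZ)
  read a, top A: go to q_0, push A → (q_0, bbaabbaabbaab, AYZ)
  read b, top A: go to q_1, push YA → (q_1, baabbaabbaab, YAYZ)
  ε-move, top Y: go to q_1, push ε → (q_1, baabbaabbaab, AYZ)
  read b, top A: go to q_2, push Y → (q_2, aabbaabbaab, YYZ)
  read a, top Y: go to q_2, push AY → (q_2, abbaabbaab, AYYZ)
  read a, top A: go to q_0, push A → (q_0, bbaabbaab, AYYZ)
  read b, top A: go to q_1, push YA → (q_1, baabbaab, YAYYZ)
  ε-move, top Y: go to q_1, push ε → (q_1, baabbaab, AYYZ)
  read b, top A: go to q_2, push Y → (q_2, aabbaab, YYYZ)
  read a, top Y: go to q_2, push AY → (q_2, abbaab, AYYYZ)
  read a, top A: go to q_0, push A → (q_0, bbaab, AYYYZ)
  read b, top A: go to q_1, push YA → (q_1, baab, YAYYYZ)
  ε-move, top Y: go to q_1, push ε → (q_1, baab, AYYYZ)
  read b, top A: go to q_2, push Y → (q_2, aab, YYYYZ)
  read a, top Y: go to q_2, push AY → (q_2, ab, AYYYYZ)
  read a, top A: go to q_0, push A → (q_0, b, AYYYYZ)
  read b, top A: go to q_1, push YA → (q_1, ε, YAYYYYZ)
All input consumed; state q_1 ∈ F.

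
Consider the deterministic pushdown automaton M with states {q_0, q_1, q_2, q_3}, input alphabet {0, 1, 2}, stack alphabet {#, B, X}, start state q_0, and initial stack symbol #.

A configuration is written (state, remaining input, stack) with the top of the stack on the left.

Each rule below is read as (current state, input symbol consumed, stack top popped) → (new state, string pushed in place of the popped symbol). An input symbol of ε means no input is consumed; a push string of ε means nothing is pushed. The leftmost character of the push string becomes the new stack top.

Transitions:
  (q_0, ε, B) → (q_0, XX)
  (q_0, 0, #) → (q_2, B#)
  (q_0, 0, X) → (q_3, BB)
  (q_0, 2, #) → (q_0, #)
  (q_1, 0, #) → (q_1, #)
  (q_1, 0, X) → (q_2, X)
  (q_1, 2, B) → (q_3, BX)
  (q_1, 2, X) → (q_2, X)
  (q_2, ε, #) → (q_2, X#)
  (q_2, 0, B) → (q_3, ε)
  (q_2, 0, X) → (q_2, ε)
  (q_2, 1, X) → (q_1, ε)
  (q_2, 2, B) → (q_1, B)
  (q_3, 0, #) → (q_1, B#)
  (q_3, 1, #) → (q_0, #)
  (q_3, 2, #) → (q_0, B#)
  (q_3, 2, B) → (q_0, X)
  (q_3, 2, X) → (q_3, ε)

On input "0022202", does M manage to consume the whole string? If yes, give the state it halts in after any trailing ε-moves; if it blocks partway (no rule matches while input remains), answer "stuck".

(q_0, 0022202, #)
  read 0, top #: go to q_2, push B# → (q_2, 022202, B#)
  read 0, top B: go to q_3, push ε → (q_3, 22202, #)
  read 2, top #: go to q_0, push B# → (q_0, 2202, B#)
  ε-move, top B: go to q_0, push XX → (q_0, 2202, XX#)
No transition for (q_0, 2, top X); M blocks with input 2202 remaining.

stuck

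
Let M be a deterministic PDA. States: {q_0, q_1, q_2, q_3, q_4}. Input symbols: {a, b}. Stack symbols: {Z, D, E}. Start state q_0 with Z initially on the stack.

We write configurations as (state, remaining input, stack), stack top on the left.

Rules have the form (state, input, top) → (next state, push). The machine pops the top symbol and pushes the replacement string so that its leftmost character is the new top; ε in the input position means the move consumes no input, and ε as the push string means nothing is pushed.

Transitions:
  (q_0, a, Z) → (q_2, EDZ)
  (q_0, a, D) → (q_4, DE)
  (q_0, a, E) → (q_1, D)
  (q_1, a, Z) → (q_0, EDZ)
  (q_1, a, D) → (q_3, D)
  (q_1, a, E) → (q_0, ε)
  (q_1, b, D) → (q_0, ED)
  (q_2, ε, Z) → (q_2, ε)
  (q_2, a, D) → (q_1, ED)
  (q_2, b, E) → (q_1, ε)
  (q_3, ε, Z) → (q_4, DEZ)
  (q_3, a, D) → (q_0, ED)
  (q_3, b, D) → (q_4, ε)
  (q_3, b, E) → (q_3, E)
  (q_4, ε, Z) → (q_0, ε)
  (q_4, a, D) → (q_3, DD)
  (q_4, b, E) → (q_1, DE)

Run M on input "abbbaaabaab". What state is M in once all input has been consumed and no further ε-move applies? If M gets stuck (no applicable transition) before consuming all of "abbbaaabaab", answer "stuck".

stuck

(q_0, abbbaaabaab, Z) ⊢ (q_2, bbbaaabaab, EDZ) ⊢ (q_1, bbaaabaab, DZ) ⊢ (q_0, baaabaab, EDZ)
No transition for (q_0, b, top E); M blocks with input baaabaab remaining.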